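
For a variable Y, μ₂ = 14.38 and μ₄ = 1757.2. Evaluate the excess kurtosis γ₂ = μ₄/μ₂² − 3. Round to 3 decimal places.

μ₂² = 14.38² = 206.78440
μ₄/μ₂² = 1757.2 / 206.78440 = 8.49774
γ₂ = 8.49774 − 3 ≈ 5.498

5.498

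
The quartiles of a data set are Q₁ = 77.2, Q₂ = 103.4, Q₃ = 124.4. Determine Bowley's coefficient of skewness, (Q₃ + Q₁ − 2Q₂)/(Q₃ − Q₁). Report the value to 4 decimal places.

-0.1102

numerator: Q₃ + Q₁ − 2Q₂ = 124.4 + 77.2 − 2×103.4 = -5.2000
denominator: Q₃ − Q₁ = 124.4 − 77.2 = 47.2000
Bowley skewness = -5.2000 / 47.2000 ≈ -0.1102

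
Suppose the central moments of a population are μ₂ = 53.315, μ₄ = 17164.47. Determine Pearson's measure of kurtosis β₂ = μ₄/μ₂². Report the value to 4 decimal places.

μ₂² = 53.315² = 2842.48923
μ₄/μ₂² = 17164.47 / 2842.48923 = 6.03853
β₂ ≈ 6.0385

6.0385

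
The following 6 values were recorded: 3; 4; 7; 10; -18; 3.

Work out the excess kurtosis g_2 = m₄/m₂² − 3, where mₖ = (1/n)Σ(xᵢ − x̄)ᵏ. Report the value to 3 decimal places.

0.715

x̄ = 1.5000
Σ(xᵢ − x̄)² = 493.5000 ⇒ m₂ = 82.25000
Σ(xᵢ − x̄)⁴ = 150774.3750 ⇒ m₄ = 25129.06250
m₂² = 6765.06250
g_2 = m₄/m₂² − 3 = 3.71454 − 3 ≈ 0.715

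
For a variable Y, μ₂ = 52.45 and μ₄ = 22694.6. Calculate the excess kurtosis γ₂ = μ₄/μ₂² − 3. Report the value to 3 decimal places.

5.250

μ₂² = 52.45² = 2751.00250
μ₄/μ₂² = 22694.6 / 2751.00250 = 8.24957
γ₂ = 8.24957 − 3 ≈ 5.250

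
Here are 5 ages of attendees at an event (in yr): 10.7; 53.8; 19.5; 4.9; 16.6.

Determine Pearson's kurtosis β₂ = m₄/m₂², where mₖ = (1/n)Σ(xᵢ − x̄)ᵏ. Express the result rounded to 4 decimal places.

x̄ = 21.1000
Σ(xᵢ − x̄)² = 1462.7000 ⇒ m₂ = 292.54000
Σ(xᵢ − x̄)⁴ = 1224371.0594 ⇒ m₄ = 244874.21188
m₂² = 85579.65160
β₂ = m₄/m₂² = 244874.21188 / 85579.65160 ≈ 2.8614

2.8614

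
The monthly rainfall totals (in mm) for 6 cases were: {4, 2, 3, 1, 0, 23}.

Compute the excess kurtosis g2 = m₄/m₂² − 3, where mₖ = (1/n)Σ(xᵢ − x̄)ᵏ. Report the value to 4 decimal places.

1.0128

x̄ = 5.5000
Σ(xᵢ − x̄)² = 377.5000 ⇒ m₂ = 62.91667
Σ(xᵢ − x̄)⁴ = 95308.3750 ⇒ m₄ = 15884.72917
m₂² = 3958.50694
g2 = m₄/m₂² − 3 = 4.01281 − 3 ≈ 1.0128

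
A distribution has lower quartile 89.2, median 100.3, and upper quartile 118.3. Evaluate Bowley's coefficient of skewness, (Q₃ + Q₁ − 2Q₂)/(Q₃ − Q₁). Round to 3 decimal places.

0.237

numerator: Q₃ + Q₁ − 2Q₂ = 118.3 + 89.2 − 2×100.3 = 6.9000
denominator: Q₃ − Q₁ = 118.3 − 89.2 = 29.1000
Bowley skewness = 6.9000 / 29.1000 ≈ 0.237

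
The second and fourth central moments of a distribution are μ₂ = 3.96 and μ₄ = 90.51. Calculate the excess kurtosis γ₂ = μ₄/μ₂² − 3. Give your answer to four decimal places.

μ₂² = 3.96² = 15.68160
μ₄/μ₂² = 90.51 / 15.68160 = 5.77173
γ₂ = 5.77173 − 3 ≈ 2.7717

2.7717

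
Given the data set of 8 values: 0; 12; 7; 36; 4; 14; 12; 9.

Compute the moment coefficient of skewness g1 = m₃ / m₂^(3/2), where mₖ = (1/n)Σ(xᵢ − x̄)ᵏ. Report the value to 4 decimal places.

1.4483

x̄ = (0 + 12 + 7 + 36 + 4 + 14 + 12 + 9) / 8 = 11.7500
deviations (xᵢ − x̄): -11.7500, 0.2500, -4.7500, 24.2500, -7.7500, 2.2500, 0.2500, -2.7500
Σ(xᵢ − x̄)² = 821.5000 ⇒ m₂ = 821.5000/8 = 102.68750
Σ(xᵢ − x̄)³ = 12056.2500 ⇒ m₃ = 12056.2500/8 = 1507.03125
m₂^(3/2) = 102.68750^(1.5) = 1040.58215
g1 = m₃ / m₂^(3/2) = 1507.03125 / 1040.58215 ≈ 1.4483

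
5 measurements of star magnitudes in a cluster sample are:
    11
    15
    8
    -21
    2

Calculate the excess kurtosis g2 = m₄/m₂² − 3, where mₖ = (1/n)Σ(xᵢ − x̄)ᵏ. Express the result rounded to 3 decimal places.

-0.278

x̄ = 3.0000
Σ(xᵢ − x̄)² = 810.0000 ⇒ m₂ = 162.00000
Σ(xᵢ − x̄)⁴ = 357234.0000 ⇒ m₄ = 71446.80000
m₂² = 26244.00000
g2 = m₄/m₂² − 3 = 2.72241 − 3 ≈ -0.278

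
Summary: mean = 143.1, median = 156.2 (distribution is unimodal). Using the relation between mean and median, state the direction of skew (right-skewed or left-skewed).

left-skewed

mean − median = 143.1 − 156.2 = -13.1
mean < median ⇒ the longer tail is on the left ⇒ left-skewed (negatively skewed).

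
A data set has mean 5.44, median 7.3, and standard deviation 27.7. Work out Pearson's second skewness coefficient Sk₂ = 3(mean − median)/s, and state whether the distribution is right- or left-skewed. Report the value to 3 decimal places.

Sk₂ = 3(5.44 − 7.3) / 27.7 = 3 × -1.8600 / 27.7
    = -5.5800 / 27.7 ≈ -0.201
Sk₂ < 0 ⇒ mean < median ⇒ left-skewed (negative skew).

-0.201, left-skewed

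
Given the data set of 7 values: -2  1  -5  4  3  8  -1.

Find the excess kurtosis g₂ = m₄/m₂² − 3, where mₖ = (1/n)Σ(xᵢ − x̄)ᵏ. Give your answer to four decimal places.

-0.8173

x̄ = 1.1429
Σ(xᵢ − x̄)² = 110.8571 ⇒ m₂ = 15.83673
Σ(xᵢ − x̄)⁴ = 3832.0117 ⇒ m₄ = 547.43024
m₂² = 250.80217
g₂ = m₄/m₂² − 3 = 2.18272 − 3 ≈ -0.8173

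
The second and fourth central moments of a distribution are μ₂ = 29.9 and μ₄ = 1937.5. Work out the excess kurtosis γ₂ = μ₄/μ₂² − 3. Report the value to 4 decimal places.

μ₂² = 29.9² = 894.01000
μ₄/μ₂² = 1937.5 / 894.01000 = 2.16720
γ₂ = 2.16720 − 3 ≈ -0.8328

-0.8328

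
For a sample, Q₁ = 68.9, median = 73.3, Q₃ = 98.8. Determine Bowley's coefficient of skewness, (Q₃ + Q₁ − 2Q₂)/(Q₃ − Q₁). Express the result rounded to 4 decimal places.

numerator: Q₃ + Q₁ − 2Q₂ = 98.8 + 68.9 − 2×73.3 = 21.1000
denominator: Q₃ − Q₁ = 98.8 − 68.9 = 29.9000
Bowley skewness = 21.1000 / 29.9000 ≈ 0.7057

0.7057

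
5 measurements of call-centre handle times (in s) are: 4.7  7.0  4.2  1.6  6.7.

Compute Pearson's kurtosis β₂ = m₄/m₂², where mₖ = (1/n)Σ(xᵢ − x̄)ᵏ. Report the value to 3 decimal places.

1.985

x̄ = 4.8400
Σ(xᵢ − x̄)² = 19.0520 ⇒ m₂ = 3.81040
Σ(xᵢ − x̄)⁴ = 144.1044 ⇒ m₄ = 28.82088
m₂² = 14.51915
β₂ = m₄/m₂² = 28.82088 / 14.51915 ≈ 1.985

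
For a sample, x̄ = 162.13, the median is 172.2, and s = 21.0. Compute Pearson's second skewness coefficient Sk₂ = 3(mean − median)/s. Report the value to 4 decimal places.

Sk₂ = 3(162.13 − 172.2) / 21.0 = 3 × -10.0700 / 21.0
    = -30.2100 / 21.0 ≈ -1.4386

-1.4386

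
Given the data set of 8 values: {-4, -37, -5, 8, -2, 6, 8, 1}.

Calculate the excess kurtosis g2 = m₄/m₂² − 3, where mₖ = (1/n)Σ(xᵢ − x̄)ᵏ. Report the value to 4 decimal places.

1.8110

x̄ = -3.1250
Σ(xᵢ − x̄)² = 1500.8750 ⇒ m₂ = 187.60938
Σ(xᵢ − x̄)⁴ = 1354665.2129 ⇒ m₄ = 169333.15161
m₂² = 35197.27759
g2 = m₄/m₂² − 3 = 4.81097 − 3 ≈ 1.8110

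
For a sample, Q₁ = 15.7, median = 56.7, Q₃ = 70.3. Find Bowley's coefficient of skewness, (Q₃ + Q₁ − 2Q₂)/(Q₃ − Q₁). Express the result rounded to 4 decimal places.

numerator: Q₃ + Q₁ − 2Q₂ = 70.3 + 15.7 − 2×56.7 = -27.4000
denominator: Q₃ − Q₁ = 70.3 − 15.7 = 54.6000
Bowley skewness = -27.4000 / 54.6000 ≈ -0.5018

-0.5018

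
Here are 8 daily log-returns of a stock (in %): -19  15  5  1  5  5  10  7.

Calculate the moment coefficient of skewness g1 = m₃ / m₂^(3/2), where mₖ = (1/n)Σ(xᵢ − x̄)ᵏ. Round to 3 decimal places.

-1.481

x̄ = (-19 + 15 + 5 + 1 + 5 + 5 + 10 + 7) / 8 = 3.6250
deviations (xᵢ − x̄): -22.6250, 11.3750, 1.3750, -2.6250, 1.3750, 1.3750, 6.3750, 3.3750
Σ(xᵢ − x̄)² = 705.8750 ⇒ m₂ = 705.8750/8 = 88.23438
Σ(xᵢ − x̄)³ = -9822.4688 ⇒ m₃ = -9822.4688/8 = -1227.80859
m₂^(3/2) = 88.23438^(1.5) = 828.81332
g1 = m₃ / m₂^(3/2) = -1227.80859 / 828.81332 ≈ -1.481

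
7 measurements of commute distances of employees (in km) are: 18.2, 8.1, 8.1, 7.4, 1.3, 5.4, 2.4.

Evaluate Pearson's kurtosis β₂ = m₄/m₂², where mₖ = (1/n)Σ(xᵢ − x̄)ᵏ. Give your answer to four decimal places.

3.3417

x̄ = 7.2714
Σ(xᵢ − x̄)² = 183.7143 ⇒ m₂ = 26.24490
Σ(xᵢ − x̄)⁴ = 16112.2527 ⇒ m₄ = 2301.75039
m₂² = 688.79467
β₂ = m₄/m₂² = 2301.75039 / 688.79467 ≈ 3.3417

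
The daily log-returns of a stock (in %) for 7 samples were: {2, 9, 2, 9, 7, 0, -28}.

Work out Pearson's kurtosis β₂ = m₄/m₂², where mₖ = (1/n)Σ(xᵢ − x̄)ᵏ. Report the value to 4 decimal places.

x̄ = 0.1429
Σ(xᵢ − x̄)² = 1002.8571 ⇒ m₂ = 143.26531
Σ(xᵢ − x̄)⁴ = 641839.5219 ⇒ m₄ = 91691.36027
m₂² = 20524.94794
β₂ = m₄/m₂² = 91691.36027 / 20524.94794 ≈ 4.4673

4.4673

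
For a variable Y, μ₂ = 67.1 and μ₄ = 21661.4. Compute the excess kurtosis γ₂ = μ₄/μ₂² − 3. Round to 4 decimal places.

1.8111

μ₂² = 67.1² = 4502.41000
μ₄/μ₂² = 21661.4 / 4502.41000 = 4.81107
γ₂ = 4.81107 − 3 ≈ 1.8111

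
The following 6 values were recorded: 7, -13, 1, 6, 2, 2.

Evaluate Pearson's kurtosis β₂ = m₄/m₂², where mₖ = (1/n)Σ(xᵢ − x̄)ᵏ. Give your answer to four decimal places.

3.4732

x̄ = 0.8333
Σ(xᵢ − x̄)² = 258.8333 ⇒ m₂ = 43.13889
Σ(xᵢ − x̄)⁴ = 38781.4861 ⇒ m₄ = 6463.58102
m₂² = 1860.96373
β₂ = m₄/m₂² = 6463.58102 / 1860.96373 ≈ 3.4732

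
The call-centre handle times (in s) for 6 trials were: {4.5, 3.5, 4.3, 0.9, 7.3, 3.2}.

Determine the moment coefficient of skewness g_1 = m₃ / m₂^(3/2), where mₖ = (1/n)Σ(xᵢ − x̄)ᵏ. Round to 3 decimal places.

0.216

x̄ = (4.5 + 3.5 + 4.3 + 0.9 + 7.3 + 3.2) / 6 = 3.9500
deviations (xᵢ − x̄): 0.5500, -0.4500, 0.3500, -3.0500, 3.3500, -0.7500
Σ(xᵢ − x̄)² = 21.7150 ⇒ m₂ = 21.7150/6 = 3.61917
Σ(xᵢ − x̄)³ = 8.9190 ⇒ m₃ = 8.9190/6 = 1.48650
m₂^(3/2) = 3.61917^(1.5) = 6.88514
g_1 = m₃ / m₂^(3/2) = 1.48650 / 6.88514 ≈ 0.216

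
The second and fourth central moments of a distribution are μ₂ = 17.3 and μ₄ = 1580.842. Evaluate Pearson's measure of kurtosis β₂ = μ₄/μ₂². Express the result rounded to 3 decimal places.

μ₂² = 17.3² = 299.29000
μ₄/μ₂² = 1580.842 / 299.29000 = 5.28197
β₂ ≈ 5.282

5.282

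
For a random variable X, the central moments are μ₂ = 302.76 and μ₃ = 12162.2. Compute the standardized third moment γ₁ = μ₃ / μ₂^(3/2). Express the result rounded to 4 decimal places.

σ = √μ₂ = √302.76 = 17.40000
σ³ = μ₂^(3/2) = 5268.02400
γ₁ = μ₃/σ³ = 12162.2 / 5268.02400 ≈ 2.3087

2.3087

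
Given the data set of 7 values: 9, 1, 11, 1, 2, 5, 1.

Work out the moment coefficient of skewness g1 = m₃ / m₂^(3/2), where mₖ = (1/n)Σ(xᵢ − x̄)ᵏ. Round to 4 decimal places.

0.7075

x̄ = (9 + 1 + 11 + 1 + 2 + 5 + 1) / 7 = 4.2857
deviations (xᵢ − x̄): 4.7143, -3.2857, 6.7143, -3.2857, -2.2857, 0.7143, -3.2857
Σ(xᵢ − x̄)² = 105.4286 ⇒ m₂ = 105.4286/7 = 15.06122
Σ(xᵢ − x̄)³ = 289.4694 ⇒ m₃ = 289.4694/7 = 41.35277
m₂^(3/2) = 15.06122^(1.5) = 58.45080
g1 = m₃ / m₂^(3/2) = 41.35277 / 58.45080 ≈ 0.7075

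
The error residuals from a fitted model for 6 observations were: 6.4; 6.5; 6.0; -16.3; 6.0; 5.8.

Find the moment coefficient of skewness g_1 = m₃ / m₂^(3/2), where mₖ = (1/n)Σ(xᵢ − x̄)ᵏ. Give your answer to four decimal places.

-1.7855

x̄ = (6.4 + 6.5 + 6.0 - 16.3 + 6.0 + 5.8) / 6 = 2.4000
deviations (xᵢ − x̄): 4.0000, 4.1000, 3.6000, -18.7000, 3.6000, 3.4000
Σ(xᵢ − x̄)² = 419.9800 ⇒ m₂ = 419.9800/6 = 69.99667
Σ(xᵢ − x̄)³ = -6273.6660 ⇒ m₃ = -6273.6660/6 = -1045.61100
m₂^(3/2) = 69.99667^(1.5) = 585.62019
g_1 = m₃ / m₂^(3/2) = -1045.61100 / 585.62019 ≈ -1.7855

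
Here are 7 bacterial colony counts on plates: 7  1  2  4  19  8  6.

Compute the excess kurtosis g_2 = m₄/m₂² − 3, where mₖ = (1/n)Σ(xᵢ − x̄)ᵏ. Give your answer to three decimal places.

0.680

x̄ = 6.7143
Σ(xᵢ − x̄)² = 215.4286 ⇒ m₂ = 30.77551
Σ(xᵢ − x̄)⁴ = 24399.9417 ⇒ m₄ = 3485.70596
m₂² = 947.13203
g_2 = m₄/m₂² − 3 = 3.68027 − 3 ≈ 0.680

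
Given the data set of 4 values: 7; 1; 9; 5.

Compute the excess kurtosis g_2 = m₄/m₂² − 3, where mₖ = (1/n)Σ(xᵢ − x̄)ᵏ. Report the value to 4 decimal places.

-1.1543

x̄ = 5.5000
Σ(xᵢ − x̄)² = 35.0000 ⇒ m₂ = 8.75000
Σ(xᵢ − x̄)⁴ = 565.2500 ⇒ m₄ = 141.31250
m₂² = 76.56250
g_2 = m₄/m₂² − 3 = 1.84571 − 3 ≈ -1.1543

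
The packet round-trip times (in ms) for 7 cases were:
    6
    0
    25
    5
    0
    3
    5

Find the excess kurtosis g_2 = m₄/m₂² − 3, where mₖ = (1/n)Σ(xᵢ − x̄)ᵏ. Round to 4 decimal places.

x̄ = 6.2857
Σ(xᵢ − x̄)² = 443.4286 ⇒ m₂ = 63.34694
Σ(xᵢ − x̄)⁴ = 125901.3294 ⇒ m₄ = 17985.90421
m₂² = 4012.83465
g_2 = m₄/m₂² − 3 = 4.48209 − 3 ≈ 1.4821

1.4821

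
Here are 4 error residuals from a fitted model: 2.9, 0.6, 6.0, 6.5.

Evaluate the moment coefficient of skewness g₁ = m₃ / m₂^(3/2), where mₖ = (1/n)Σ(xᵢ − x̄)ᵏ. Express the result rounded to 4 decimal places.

x̄ = (2.9 + 0.6 + 6.0 + 6.5) / 4 = 4.0000
deviations (xᵢ − x̄): -1.1000, -3.4000, 2.0000, 2.5000
Σ(xᵢ − x̄)² = 23.0200 ⇒ m₂ = 23.0200/4 = 5.75500
Σ(xᵢ − x̄)³ = -17.0100 ⇒ m₃ = -17.0100/4 = -4.25250
m₂^(3/2) = 5.75500^(1.5) = 13.80600
g₁ = m₃ / m₂^(3/2) = -4.25250 / 13.80600 ≈ -0.3080

-0.3080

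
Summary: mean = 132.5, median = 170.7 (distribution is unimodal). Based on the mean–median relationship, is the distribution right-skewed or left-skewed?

mean − median = 132.5 − 170.7 = -38.2
mean < median ⇒ the longer tail is on the left ⇒ left-skewed (negatively skewed).

left-skewed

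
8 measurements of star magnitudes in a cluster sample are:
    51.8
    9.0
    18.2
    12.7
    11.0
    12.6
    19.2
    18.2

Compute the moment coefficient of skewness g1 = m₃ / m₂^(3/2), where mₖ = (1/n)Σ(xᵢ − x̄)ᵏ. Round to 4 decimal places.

1.9374

x̄ = (51.8 + 9.0 + 18.2 + 12.7 + 11.0 + 12.6 + 19.2 + 18.2) / 8 = 19.0875
deviations (xᵢ − x̄): 32.7125, -10.0875, -0.8875, -6.3875, -8.0875, -6.4875, 0.1125, -0.8875
Σ(xᵢ − x̄)² = 1321.7488 ⇒ m₂ = 1321.7488/8 = 165.21859
Σ(xᵢ − x̄)³ = 32915.3806 ⇒ m₃ = 32915.3806/8 = 4114.42257
m₂^(3/2) = 165.21859^(1.5) = 2123.67660
g1 = m₃ / m₂^(3/2) = 4114.42257 / 2123.67660 ≈ 1.9374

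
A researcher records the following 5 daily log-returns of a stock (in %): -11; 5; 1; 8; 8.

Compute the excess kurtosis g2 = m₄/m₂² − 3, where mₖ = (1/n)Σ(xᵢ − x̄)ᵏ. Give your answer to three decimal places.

x̄ = 2.2000
Σ(xᵢ − x̄)² = 250.8000 ⇒ m₂ = 50.16000
Σ(xᵢ − x̄)⁴ = 32686.4160 ⇒ m₄ = 6537.28320
m₂² = 2516.02560
g2 = m₄/m₂² − 3 = 2.59826 − 3 ≈ -0.402

-0.402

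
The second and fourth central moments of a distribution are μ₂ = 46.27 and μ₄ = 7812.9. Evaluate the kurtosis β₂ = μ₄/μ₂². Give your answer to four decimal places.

3.6493

μ₂² = 46.27² = 2140.91290
μ₄/μ₂² = 7812.9 / 2140.91290 = 3.64933
β₂ ≈ 3.6493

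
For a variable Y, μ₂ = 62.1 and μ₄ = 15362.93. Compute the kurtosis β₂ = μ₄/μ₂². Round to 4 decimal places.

3.9837

μ₂² = 62.1² = 3856.41000
μ₄/μ₂² = 15362.93 / 3856.41000 = 3.98374
β₂ ≈ 3.9837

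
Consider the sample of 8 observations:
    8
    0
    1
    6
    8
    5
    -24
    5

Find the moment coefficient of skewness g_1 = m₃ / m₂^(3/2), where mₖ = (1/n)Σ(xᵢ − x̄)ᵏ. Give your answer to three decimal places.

x̄ = (8 + 0 + 1 + 6 + 8 + 5 - 24 + 5) / 8 = 1.1250
deviations (xᵢ − x̄): 6.8750, -1.1250, -0.1250, 4.8750, 6.8750, 3.8750, -25.1250, 3.8750
Σ(xᵢ − x̄)² = 780.8750 ⇒ m₂ = 780.8750/8 = 97.60938
Σ(xᵢ − x̄)³ = -14979.8438 ⇒ m₃ = -14979.8438/8 = -1872.48047
m₂^(3/2) = 97.60938^(1.5) = 964.35580
g_1 = m₃ / m₂^(3/2) = -1872.48047 / 964.35580 ≈ -1.942

-1.942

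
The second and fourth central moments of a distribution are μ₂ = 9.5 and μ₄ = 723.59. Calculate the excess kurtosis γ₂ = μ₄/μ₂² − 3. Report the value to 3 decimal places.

5.018

μ₂² = 9.5² = 90.25000
μ₄/μ₂² = 723.59 / 90.25000 = 8.01762
γ₂ = 8.01762 − 3 ≈ 5.018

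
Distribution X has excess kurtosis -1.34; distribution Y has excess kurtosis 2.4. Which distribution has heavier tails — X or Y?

Y

Higher excess kurtosis ⇒ heavier tails relative to the normal distribution.
-1.34 vs 2.4: the larger is 2.4, so Y has heavier tails. (Y is leptokurtic — heavier-than-normal tails; the other is platykurtic.)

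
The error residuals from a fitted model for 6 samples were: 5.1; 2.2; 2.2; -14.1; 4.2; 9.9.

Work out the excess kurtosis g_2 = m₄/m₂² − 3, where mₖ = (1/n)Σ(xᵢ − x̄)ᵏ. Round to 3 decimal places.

0.499

x̄ = 1.5833
Σ(xᵢ − x̄)² = 335.1083 ⇒ m₂ = 55.85139
Σ(xᵢ − x̄)⁴ = 65483.9151 ⇒ m₄ = 10913.98586
m₂² = 3119.37764
g_2 = m₄/m₂² − 3 = 3.49877 − 3 ≈ 0.499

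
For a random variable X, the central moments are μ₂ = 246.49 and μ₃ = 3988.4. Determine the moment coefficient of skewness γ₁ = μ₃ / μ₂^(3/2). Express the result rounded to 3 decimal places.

σ = √μ₂ = √246.49 = 15.70000
σ³ = μ₂^(3/2) = 3869.89300
γ₁ = μ₃/σ³ = 3988.4 / 3869.89300 ≈ 1.031

1.031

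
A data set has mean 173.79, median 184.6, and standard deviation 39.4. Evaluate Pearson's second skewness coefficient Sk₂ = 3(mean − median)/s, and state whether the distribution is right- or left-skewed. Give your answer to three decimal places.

-0.823, left-skewed

Sk₂ = 3(173.79 − 184.6) / 39.4 = 3 × -10.8100 / 39.4
    = -32.4300 / 39.4 ≈ -0.823
Sk₂ < 0 ⇒ mean < median ⇒ left-skewed (negative skew).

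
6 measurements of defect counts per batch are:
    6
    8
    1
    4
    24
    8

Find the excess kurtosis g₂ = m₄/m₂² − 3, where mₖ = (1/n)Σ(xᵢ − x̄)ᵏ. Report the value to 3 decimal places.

x̄ = 8.5000
Σ(xᵢ − x̄)² = 323.5000 ⇒ m₂ = 53.91667
Σ(xᵢ − x̄)⁴ = 61333.3750 ⇒ m₄ = 10222.22917
m₂² = 2907.00694
g₂ = m₄/m₂² − 3 = 3.51641 − 3 ≈ 0.516

0.516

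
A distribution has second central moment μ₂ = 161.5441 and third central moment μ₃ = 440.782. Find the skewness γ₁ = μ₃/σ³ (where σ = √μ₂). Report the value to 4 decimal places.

σ = √μ₂ = √161.5441 = 12.71000
σ³ = μ₂^(3/2) = 2053.22551
γ₁ = μ₃/σ³ = 440.782 / 2053.22551 ≈ 0.2147

0.2147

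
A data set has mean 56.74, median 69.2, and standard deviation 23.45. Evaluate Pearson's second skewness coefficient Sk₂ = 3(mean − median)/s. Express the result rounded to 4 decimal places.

-1.5940

Sk₂ = 3(56.74 − 69.2) / 23.45 = 3 × -12.4600 / 23.45
    = -37.3800 / 23.45 ≈ -1.5940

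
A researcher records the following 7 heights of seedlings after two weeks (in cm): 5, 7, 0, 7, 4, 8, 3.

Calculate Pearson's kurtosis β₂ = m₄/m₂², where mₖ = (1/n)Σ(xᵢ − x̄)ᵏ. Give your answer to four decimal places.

2.2596

x̄ = 4.8571
Σ(xᵢ − x̄)² = 46.8571 ⇒ m₂ = 6.69388
Σ(xᵢ − x̄)⁴ = 708.7464 ⇒ m₄ = 101.24948
m₂² = 44.80800
β₂ = m₄/m₂² = 101.24948 / 44.80800 ≈ 2.2596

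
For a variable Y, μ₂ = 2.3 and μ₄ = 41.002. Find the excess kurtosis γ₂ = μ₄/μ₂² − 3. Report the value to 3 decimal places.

μ₂² = 2.3² = 5.29000
μ₄/μ₂² = 41.002 / 5.29000 = 7.75085
γ₂ = 7.75085 − 3 ≈ 4.751

4.751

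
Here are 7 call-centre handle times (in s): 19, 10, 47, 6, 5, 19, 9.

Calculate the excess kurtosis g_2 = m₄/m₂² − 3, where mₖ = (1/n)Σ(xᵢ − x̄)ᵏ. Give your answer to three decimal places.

x̄ = 16.4286
Σ(xᵢ − x̄)² = 1283.7143 ⇒ m₂ = 183.38776
Σ(xᵢ − x̄)⁴ = 907227.8426 ⇒ m₄ = 129603.97751
m₂² = 33631.06872
g_2 = m₄/m₂² − 3 = 3.85370 − 3 ≈ 0.854

0.854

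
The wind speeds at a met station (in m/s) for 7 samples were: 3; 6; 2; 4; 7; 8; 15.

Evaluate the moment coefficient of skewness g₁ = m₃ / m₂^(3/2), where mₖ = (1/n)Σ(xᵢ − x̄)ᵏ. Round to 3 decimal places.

1.074

x̄ = (3 + 6 + 2 + 4 + 7 + 8 + 15) / 7 = 6.4286
deviations (xᵢ − x̄): -3.4286, -0.4286, -4.4286, -2.4286, 0.5714, 1.5714, 8.5714
Σ(xᵢ − x̄)² = 113.7143 ⇒ m₂ = 113.7143/7 = 16.24490
Σ(xᵢ − x̄)³ = 492.2449 ⇒ m₃ = 492.2449/7 = 70.32070
m₂^(3/2) = 16.24490^(1.5) = 65.47500
g₁ = m₃ / m₂^(3/2) = 70.32070 / 65.47500 ≈ 1.074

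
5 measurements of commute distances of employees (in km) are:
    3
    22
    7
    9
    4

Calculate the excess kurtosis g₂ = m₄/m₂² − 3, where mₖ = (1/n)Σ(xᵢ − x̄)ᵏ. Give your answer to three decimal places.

-0.215

x̄ = 9.0000
Σ(xᵢ − x̄)² = 234.0000 ⇒ m₂ = 46.80000
Σ(xᵢ − x̄)⁴ = 30498.0000 ⇒ m₄ = 6099.60000
m₂² = 2190.24000
g₂ = m₄/m₂² − 3 = 2.78490 − 3 ≈ -0.215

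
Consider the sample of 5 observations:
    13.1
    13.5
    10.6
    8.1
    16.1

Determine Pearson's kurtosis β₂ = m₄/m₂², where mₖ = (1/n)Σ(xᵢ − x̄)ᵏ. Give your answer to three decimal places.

x̄ = 12.2800
Σ(xᵢ − x̄)² = 37.0480 ⇒ m₂ = 7.40960
Σ(xᵢ − x̄)⁴ = 528.8563 ⇒ m₄ = 105.77126
m₂² = 54.90217
β₂ = m₄/m₂² = 105.77126 / 54.90217 ≈ 1.927

1.927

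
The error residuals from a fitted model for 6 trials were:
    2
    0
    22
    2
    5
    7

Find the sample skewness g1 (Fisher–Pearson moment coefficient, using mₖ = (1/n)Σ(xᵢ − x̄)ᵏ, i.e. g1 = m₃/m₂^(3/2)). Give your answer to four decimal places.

x̄ = (2 + 0 + 22 + 2 + 5 + 7) / 6 = 6.3333
deviations (xᵢ − x̄): -4.3333, -6.3333, 15.6667, -4.3333, -1.3333, 0.6667
Σ(xᵢ − x̄)² = 325.3333 ⇒ m₂ = 325.3333/6 = 54.22222
Σ(xᵢ − x̄)³ = 3426.4444 ⇒ m₃ = 3426.4444/6 = 571.07407
m₂^(3/2) = 54.22222^(1.5) = 399.26935
g1 = m₃ / m₂^(3/2) = 571.07407 / 399.26935 ≈ 1.4303

1.4303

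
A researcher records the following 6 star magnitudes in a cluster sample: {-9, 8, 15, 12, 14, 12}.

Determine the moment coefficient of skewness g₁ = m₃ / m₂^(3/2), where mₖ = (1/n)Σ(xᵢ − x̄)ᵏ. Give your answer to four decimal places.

-1.5224

x̄ = (-9 + 8 + 15 + 12 + 14 + 12) / 6 = 8.6667
deviations (xᵢ − x̄): -17.6667, -0.6667, 6.3333, 3.3333, 5.3333, 3.3333
Σ(xᵢ − x̄)² = 403.3333 ⇒ m₂ = 403.3333/6 = 67.22222
Σ(xᵢ − x̄)³ = -5034.4444 ⇒ m₃ = -5034.4444/6 = -839.07407
m₂^(3/2) = 67.22222^(1.5) = 551.14935
g₁ = m₃ / m₂^(3/2) = -839.07407 / 551.14935 ≈ -1.5224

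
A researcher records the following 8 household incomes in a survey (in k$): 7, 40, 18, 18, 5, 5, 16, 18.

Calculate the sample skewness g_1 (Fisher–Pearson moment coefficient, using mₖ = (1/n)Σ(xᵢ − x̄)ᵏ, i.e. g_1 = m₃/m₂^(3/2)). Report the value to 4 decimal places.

1.1110

x̄ = (7 + 40 + 18 + 18 + 5 + 5 + 16 + 18) / 8 = 15.8750
deviations (xᵢ − x̄): -8.8750, 24.1250, 2.1250, 2.1250, -10.8750, -10.8750, 0.1250, 2.1250
Σ(xᵢ − x̄)² = 910.8750 ⇒ m₂ = 910.8750/8 = 113.85938
Σ(xᵢ − x̄)³ = 10798.5938 ⇒ m₃ = 10798.5938/8 = 1349.82422
m₂^(3/2) = 113.85938^(1.5) = 1214.93542
g_1 = m₃ / m₂^(3/2) = 1349.82422 / 1214.93542 ≈ 1.1110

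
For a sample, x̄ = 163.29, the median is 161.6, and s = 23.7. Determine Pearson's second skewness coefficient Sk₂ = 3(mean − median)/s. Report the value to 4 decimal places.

Sk₂ = 3(163.29 − 161.6) / 23.7 = 3 × 1.6900 / 23.7
    = 5.0700 / 23.7 ≈ 0.2139

0.2139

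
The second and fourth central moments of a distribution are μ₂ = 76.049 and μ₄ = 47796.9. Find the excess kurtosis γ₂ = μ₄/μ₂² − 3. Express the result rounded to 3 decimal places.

5.264

μ₂² = 76.049² = 5783.45040
μ₄/μ₂² = 47796.9 / 5783.45040 = 8.26443
γ₂ = 8.26443 − 3 ≈ 5.264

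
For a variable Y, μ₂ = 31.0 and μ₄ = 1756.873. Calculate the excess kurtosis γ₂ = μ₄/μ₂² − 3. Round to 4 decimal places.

μ₂² = 31.0² = 961.00000
μ₄/μ₂² = 1756.873 / 961.00000 = 1.82817
γ₂ = 1.82817 − 3 ≈ -1.1718

-1.1718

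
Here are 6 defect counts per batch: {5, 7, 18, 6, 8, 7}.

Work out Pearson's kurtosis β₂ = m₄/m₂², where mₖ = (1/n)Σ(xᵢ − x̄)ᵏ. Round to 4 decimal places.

3.8865

x̄ = 8.5000
Σ(xᵢ − x̄)² = 113.5000 ⇒ m₂ = 18.91667
Σ(xᵢ − x̄)⁴ = 8344.3750 ⇒ m₄ = 1390.72917
m₂² = 357.84028
β₂ = m₄/m₂² = 1390.72917 / 357.84028 ≈ 3.8865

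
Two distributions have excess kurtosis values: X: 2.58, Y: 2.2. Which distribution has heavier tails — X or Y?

Higher excess kurtosis ⇒ heavier tails relative to the normal distribution.
2.58 vs 2.2: the larger is 2.58, so X has heavier tails.

X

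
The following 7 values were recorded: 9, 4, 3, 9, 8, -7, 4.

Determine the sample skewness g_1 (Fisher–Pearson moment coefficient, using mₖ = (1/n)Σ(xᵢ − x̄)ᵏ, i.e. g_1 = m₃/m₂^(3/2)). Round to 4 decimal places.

-1.2155

x̄ = (9 + 4 + 3 + 9 + 8 - 7 + 4) / 7 = 4.2857
deviations (xᵢ − x̄): 4.7143, -0.2857, -1.2857, 4.7143, 3.7143, -11.2857, -0.2857
Σ(xᵢ − x̄)² = 187.4286 ⇒ m₂ = 187.4286/7 = 26.77551
Σ(xᵢ − x̄)³ = -1178.8163 ⇒ m₃ = -1178.8163/7 = -168.40233
m₂^(3/2) = 26.77551^(1.5) = 138.55003
g_1 = m₃ / m₂^(3/2) = -168.40233 / 138.55003 ≈ -1.2155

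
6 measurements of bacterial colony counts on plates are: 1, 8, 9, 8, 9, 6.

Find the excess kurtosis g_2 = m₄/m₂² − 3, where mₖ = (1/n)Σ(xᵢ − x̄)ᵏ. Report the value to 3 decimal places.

0.299

x̄ = 6.8333
Σ(xᵢ − x̄)² = 46.8333 ⇒ m₂ = 7.80556
Σ(xᵢ − x̄)⁴ = 1206.1528 ⇒ m₄ = 201.02546
m₂² = 60.92670
g_2 = m₄/m₂² − 3 = 3.29946 − 3 ≈ 0.299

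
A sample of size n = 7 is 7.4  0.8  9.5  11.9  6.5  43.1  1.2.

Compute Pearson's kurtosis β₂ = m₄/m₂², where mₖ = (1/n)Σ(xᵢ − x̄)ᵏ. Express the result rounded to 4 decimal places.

4.4789

x̄ = 11.4857
Σ(xᵢ − x̄)² = 1265.1086 ⇒ m₂ = 180.72980
Σ(xᵢ − x̄)⁴ = 1024069.4080 ⇒ m₄ = 146295.62971
m₂² = 32663.25913
β₂ = m₄/m₂² = 146295.62971 / 32663.25913 ≈ 4.4789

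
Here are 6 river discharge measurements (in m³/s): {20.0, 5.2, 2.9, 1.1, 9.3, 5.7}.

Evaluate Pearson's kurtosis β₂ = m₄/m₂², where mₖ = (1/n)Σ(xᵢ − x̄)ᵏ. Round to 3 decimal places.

x̄ = 7.3667
Σ(xᵢ − x̄)² = 230.0333 ⇒ m₂ = 38.33889
Σ(xᵢ − x̄)⁴ = 27456.5065 ⇒ m₄ = 4576.08442
m₂² = 1469.87040
β₂ = m₄/m₂² = 4576.08442 / 1469.87040 ≈ 3.113

3.113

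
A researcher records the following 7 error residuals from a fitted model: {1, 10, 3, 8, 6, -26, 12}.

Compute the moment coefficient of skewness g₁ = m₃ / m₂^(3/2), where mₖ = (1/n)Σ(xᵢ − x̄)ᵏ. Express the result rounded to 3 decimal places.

-1.682

x̄ = (1 + 10 + 3 + 8 + 6 - 26 + 12) / 7 = 2.0000
deviations (xᵢ − x̄): -1.0000, 8.0000, 1.0000, 6.0000, 4.0000, -28.0000, 10.0000
Σ(xᵢ − x̄)² = 1002.0000 ⇒ m₂ = 1002.0000/7 = 143.14286
Σ(xᵢ − x̄)³ = -20160.0000 ⇒ m₃ = -20160.0000/7 = -2880.00000
m₂^(3/2) = 143.14286^(1.5) = 1712.59441
g₁ = m₃ / m₂^(3/2) = -2880.00000 / 1712.59441 ≈ -1.682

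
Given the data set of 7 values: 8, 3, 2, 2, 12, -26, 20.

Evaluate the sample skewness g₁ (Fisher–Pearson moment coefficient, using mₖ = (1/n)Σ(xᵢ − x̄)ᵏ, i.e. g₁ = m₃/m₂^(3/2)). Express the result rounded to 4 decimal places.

x̄ = (8 + 3 + 2 + 2 + 12 - 26 + 20) / 7 = 3.0000
deviations (xᵢ − x̄): 5.0000, 0.0000, -1.0000, -1.0000, 9.0000, -29.0000, 17.0000
Σ(xᵢ − x̄)² = 1238.0000 ⇒ m₂ = 1238.0000/7 = 176.85714
Σ(xᵢ − x̄)³ = -18624.0000 ⇒ m₃ = -18624.0000/7 = -2660.57143
m₂^(3/2) = 176.85714^(1.5) = 2351.98153
g₁ = m₃ / m₂^(3/2) = -2660.57143 / 2351.98153 ≈ -1.1312

-1.1312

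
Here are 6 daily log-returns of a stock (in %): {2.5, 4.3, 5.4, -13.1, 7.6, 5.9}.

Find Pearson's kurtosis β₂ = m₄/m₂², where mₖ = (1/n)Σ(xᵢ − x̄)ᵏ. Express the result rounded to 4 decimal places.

x̄ = 2.1000
Σ(xᵢ − x̄)² = 291.6200 ⇒ m₂ = 48.60333
Σ(xᵢ − x̄)⁴ = 54645.1010 ⇒ m₄ = 9107.51683
m₂² = 2362.28401
β₂ = m₄/m₂² = 9107.51683 / 2362.28401 ≈ 3.8554

3.8554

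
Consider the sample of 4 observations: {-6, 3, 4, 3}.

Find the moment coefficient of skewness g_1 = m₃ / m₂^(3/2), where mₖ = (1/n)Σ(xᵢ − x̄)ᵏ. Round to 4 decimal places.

-1.1190

x̄ = (-6 + 3 + 4 + 3) / 4 = 1.0000
deviations (xᵢ − x̄): -7.0000, 2.0000, 3.0000, 2.0000
Σ(xᵢ − x̄)² = 66.0000 ⇒ m₂ = 66.0000/4 = 16.50000
Σ(xᵢ − x̄)³ = -300.0000 ⇒ m₃ = -300.0000/4 = -75.00000
m₂^(3/2) = 16.50000^(1.5) = 67.02332
g_1 = m₃ / m₂^(3/2) = -75.00000 / 67.02332 ≈ -1.1190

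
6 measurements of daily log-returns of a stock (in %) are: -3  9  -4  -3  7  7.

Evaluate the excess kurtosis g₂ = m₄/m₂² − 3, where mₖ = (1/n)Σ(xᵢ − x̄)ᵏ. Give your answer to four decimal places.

-1.9211

x̄ = 2.1667
Σ(xᵢ − x̄)² = 184.8333 ⇒ m₂ = 30.80556
Σ(xᵢ − x̄)⁴ = 6143.1528 ⇒ m₄ = 1023.85880
m₂² = 948.98225
g₂ = m₄/m₂² − 3 = 1.07890 − 3 ≈ -1.9211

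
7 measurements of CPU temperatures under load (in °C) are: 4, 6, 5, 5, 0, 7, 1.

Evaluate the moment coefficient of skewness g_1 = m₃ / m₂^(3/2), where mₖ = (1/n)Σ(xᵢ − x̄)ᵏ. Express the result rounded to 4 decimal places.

-0.5647

x̄ = (4 + 6 + 5 + 5 + 0 + 7 + 1) / 7 = 4.0000
deviations (xᵢ − x̄): 0.0000, 2.0000, 1.0000, 1.0000, -4.0000, 3.0000, -3.0000
Σ(xᵢ − x̄)² = 40.0000 ⇒ m₂ = 40.0000/7 = 5.71429
Σ(xᵢ − x̄)³ = -54.0000 ⇒ m₃ = -54.0000/7 = -7.71429
m₂^(3/2) = 5.71429^(1.5) = 13.65976
g_1 = m₃ / m₂^(3/2) = -7.71429 / 13.65976 ≈ -0.5647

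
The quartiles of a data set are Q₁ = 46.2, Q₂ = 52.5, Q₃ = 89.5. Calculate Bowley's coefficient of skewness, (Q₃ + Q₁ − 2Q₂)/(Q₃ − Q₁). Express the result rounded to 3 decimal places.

0.709

numerator: Q₃ + Q₁ − 2Q₂ = 89.5 + 46.2 − 2×52.5 = 30.7000
denominator: Q₃ − Q₁ = 89.5 − 46.2 = 43.3000
Bowley skewness = 30.7000 / 43.3000 ≈ 0.709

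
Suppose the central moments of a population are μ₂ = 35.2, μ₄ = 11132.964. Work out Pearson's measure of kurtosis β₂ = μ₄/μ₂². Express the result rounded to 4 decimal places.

μ₂² = 35.2² = 1239.04000
μ₄/μ₂² = 11132.964 / 1239.04000 = 8.98515
β₂ ≈ 8.9852

8.9852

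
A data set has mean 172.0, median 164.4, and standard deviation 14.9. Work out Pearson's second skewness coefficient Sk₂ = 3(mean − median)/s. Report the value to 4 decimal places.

Sk₂ = 3(172.0 − 164.4) / 14.9 = 3 × 7.6000 / 14.9
    = 22.8000 / 14.9 ≈ 1.5302

1.5302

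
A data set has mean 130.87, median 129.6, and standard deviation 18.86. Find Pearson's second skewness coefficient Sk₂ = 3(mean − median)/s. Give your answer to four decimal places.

Sk₂ = 3(130.87 − 129.6) / 18.86 = 3 × 1.2700 / 18.86
    = 3.8100 / 18.86 ≈ 0.2020

0.2020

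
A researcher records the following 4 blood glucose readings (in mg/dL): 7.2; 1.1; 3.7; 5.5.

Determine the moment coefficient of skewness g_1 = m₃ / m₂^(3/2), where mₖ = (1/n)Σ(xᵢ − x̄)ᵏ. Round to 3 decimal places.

x̄ = (7.2 + 1.1 + 3.7 + 5.5) / 4 = 4.3750
deviations (xᵢ − x̄): 2.8250, -3.2750, -0.6750, 1.1250
Σ(xᵢ − x̄)² = 20.4275 ⇒ m₂ = 20.4275/4 = 5.10687
Σ(xᵢ − x̄)³ = -11.4649 ⇒ m₃ = -11.4649/4 = -2.86622
m₂^(3/2) = 5.10687^(1.5) = 11.54072
g_1 = m₃ / m₂^(3/2) = -2.86622 / 11.54072 ≈ -0.248

-0.248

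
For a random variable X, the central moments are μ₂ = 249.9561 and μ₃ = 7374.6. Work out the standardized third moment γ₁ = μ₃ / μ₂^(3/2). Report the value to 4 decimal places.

1.8661

σ = √μ₂ = √249.9561 = 15.81000
σ³ = μ₂^(3/2) = 3951.80594
γ₁ = μ₃/σ³ = 7374.6 / 3951.80594 ≈ 1.8661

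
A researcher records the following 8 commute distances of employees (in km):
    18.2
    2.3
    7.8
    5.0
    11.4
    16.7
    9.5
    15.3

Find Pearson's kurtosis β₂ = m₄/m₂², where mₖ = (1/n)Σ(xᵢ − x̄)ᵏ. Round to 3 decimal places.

1.718

x̄ = 10.7750
Σ(xᵢ − x̄)² = 226.7550 ⇒ m₂ = 28.34438
Σ(xᵢ − x̄)⁴ = 11043.3553 ⇒ m₄ = 1380.41942
m₂² = 803.40359
β₂ = m₄/m₂² = 1380.41942 / 803.40359 ≈ 1.718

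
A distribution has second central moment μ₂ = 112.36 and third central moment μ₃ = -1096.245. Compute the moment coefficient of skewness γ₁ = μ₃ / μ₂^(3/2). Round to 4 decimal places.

σ = √μ₂ = √112.36 = 10.60000
σ³ = μ₂^(3/2) = 1191.01600
γ₁ = μ₃/σ³ = -1096.245 / 1191.01600 ≈ -0.9204

-0.9204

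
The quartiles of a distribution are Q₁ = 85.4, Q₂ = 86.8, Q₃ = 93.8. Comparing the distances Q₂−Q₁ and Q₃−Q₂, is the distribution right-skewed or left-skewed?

Q₂ − Q₁ = 1.4;  Q₃ − Q₂ = 7.0
Q₃ − Q₂ > Q₂ − Q₁ ⇒ the upper half is more spread out ⇒ right-skewed.

right-skewed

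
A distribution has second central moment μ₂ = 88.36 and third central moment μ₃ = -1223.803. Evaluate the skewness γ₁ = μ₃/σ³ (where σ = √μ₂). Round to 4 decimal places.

-1.4734

σ = √μ₂ = √88.36 = 9.40000
σ³ = μ₂^(3/2) = 830.58400
γ₁ = μ₃/σ³ = -1223.803 / 830.58400 ≈ -1.4734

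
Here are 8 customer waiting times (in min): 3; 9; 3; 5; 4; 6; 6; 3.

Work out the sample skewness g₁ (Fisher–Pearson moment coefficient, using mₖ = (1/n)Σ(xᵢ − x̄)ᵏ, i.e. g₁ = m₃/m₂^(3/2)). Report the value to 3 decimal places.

x̄ = (3 + 9 + 3 + 5 + 4 + 6 + 6 + 3) / 8 = 4.8750
deviations (xᵢ − x̄): -1.8750, 4.1250, -1.8750, 0.1250, -0.8750, 1.1250, 1.1250, -1.8750
Σ(xᵢ − x̄)² = 30.8750 ⇒ m₂ = 30.8750/8 = 3.85938
Σ(xᵢ − x̄)³ = 52.5938 ⇒ m₃ = 52.5938/8 = 6.57422
m₂^(3/2) = 3.85938^(1.5) = 7.58185
g₁ = m₃ / m₂^(3/2) = 6.57422 / 7.58185 ≈ 0.867

0.867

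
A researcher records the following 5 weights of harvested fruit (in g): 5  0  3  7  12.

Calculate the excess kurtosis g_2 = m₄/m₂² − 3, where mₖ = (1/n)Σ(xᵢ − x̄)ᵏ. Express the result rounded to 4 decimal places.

x̄ = 5.4000
Σ(xᵢ − x̄)² = 81.2000 ⇒ m₂ = 16.24000
Σ(xᵢ − x̄)⁴ = 2787.5360 ⇒ m₄ = 557.50720
m₂² = 263.73760
g_2 = m₄/m₂² − 3 = 2.11387 − 3 ≈ -0.8861

-0.8861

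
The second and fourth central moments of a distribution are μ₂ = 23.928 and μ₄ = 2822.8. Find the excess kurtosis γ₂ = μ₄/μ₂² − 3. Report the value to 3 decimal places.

μ₂² = 23.928² = 572.54918
μ₄/μ₂² = 2822.8 / 572.54918 = 4.93023
γ₂ = 4.93023 − 3 ≈ 1.930

1.930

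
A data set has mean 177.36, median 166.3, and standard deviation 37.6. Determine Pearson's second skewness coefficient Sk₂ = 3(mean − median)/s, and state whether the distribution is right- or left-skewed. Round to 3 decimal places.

Sk₂ = 3(177.36 − 166.3) / 37.6 = 3 × 11.0600 / 37.6
    = 33.1800 / 37.6 ≈ 0.882
Sk₂ > 0 ⇒ mean > median ⇒ right-skewed (positive skew).

0.882, right-skewed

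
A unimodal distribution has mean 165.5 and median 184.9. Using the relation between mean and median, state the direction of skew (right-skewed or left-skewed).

mean − median = 165.5 − 184.9 = -19.4
mean < median ⇒ the longer tail is on the left ⇒ left-skewed (negatively skewed).

left-skewed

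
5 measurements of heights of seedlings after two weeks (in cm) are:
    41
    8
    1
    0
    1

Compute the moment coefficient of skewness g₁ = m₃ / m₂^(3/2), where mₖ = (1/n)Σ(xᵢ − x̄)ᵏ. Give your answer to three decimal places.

x̄ = (41 + 8 + 1 + 0 + 1) / 5 = 10.2000
deviations (xᵢ − x̄): 30.8000, -2.2000, -9.2000, -10.2000, -9.2000
Σ(xᵢ − x̄)² = 1226.8000 ⇒ m₂ = 1226.8000/5 = 245.36000
Σ(xᵢ − x̄)³ = 26588.8800 ⇒ m₃ = 26588.8800/5 = 5317.77600
m₂^(3/2) = 245.36000^(1.5) = 3843.31202
g₁ = m₃ / m₂^(3/2) = 5317.77600 / 3843.31202 ≈ 1.384

1.384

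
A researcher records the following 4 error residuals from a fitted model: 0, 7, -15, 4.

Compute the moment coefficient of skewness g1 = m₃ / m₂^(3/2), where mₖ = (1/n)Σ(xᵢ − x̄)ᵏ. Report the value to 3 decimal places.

x̄ = (0 + 7 - 15 + 4) / 4 = -1.0000
deviations (xᵢ − x̄): 1.0000, 8.0000, -14.0000, 5.0000
Σ(xᵢ − x̄)² = 286.0000 ⇒ m₂ = 286.0000/4 = 71.50000
Σ(xᵢ − x̄)³ = -2106.0000 ⇒ m₃ = -2106.0000/4 = -526.50000
m₂^(3/2) = 71.50000^(1.5) = 604.58736
g1 = m₃ / m₂^(3/2) = -526.50000 / 604.58736 ≈ -0.871

-0.871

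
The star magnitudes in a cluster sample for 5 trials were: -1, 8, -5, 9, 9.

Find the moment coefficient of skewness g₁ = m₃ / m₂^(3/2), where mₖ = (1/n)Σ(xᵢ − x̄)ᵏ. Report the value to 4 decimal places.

x̄ = (-1 + 8 - 5 + 9 + 9) / 5 = 4.0000
deviations (xᵢ − x̄): -5.0000, 4.0000, -9.0000, 5.0000, 5.0000
Σ(xᵢ − x̄)² = 172.0000 ⇒ m₂ = 172.0000/5 = 34.40000
Σ(xᵢ − x̄)³ = -540.0000 ⇒ m₃ = -540.0000/5 = -108.00000
m₂^(3/2) = 34.40000^(1.5) = 201.76121
g₁ = m₃ / m₂^(3/2) = -108.00000 / 201.76121 ≈ -0.5353

-0.5353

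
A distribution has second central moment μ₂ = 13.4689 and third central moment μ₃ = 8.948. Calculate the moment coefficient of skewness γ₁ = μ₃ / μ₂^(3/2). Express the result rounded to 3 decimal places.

σ = √μ₂ = √13.4689 = 3.67000
σ³ = μ₂^(3/2) = 49.43086
γ₁ = μ₃/σ³ = 8.948 / 49.43086 ≈ 0.181

0.181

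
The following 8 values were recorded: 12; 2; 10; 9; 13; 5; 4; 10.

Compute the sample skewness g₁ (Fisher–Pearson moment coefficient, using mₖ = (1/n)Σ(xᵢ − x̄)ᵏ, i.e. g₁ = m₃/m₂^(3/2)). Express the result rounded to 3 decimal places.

x̄ = (12 + 2 + 10 + 9 + 13 + 5 + 4 + 10) / 8 = 8.1250
deviations (xᵢ − x̄): 3.8750, -6.1250, 1.8750, 0.8750, 4.8750, -3.1250, -4.1250, 1.8750
Σ(xᵢ − x̄)² = 110.8750 ⇒ m₂ = 110.8750/8 = 13.85938
Σ(xᵢ − x̄)³ = -142.5938 ⇒ m₃ = -142.5938/8 = -17.82422
m₂^(3/2) = 13.85938^(1.5) = 51.59593
g₁ = m₃ / m₂^(3/2) = -17.82422 / 51.59593 ≈ -0.345

-0.345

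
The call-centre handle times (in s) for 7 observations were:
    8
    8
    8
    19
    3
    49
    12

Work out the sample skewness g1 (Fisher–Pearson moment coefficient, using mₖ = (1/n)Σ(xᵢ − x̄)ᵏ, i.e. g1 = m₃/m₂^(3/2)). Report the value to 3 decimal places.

x̄ = (8 + 8 + 8 + 19 + 3 + 49 + 12) / 7 = 15.2857
deviations (xᵢ − x̄): -7.2857, -7.2857, -7.2857, 3.7143, -12.2857, 33.7143, -3.2857
Σ(xᵢ − x̄)² = 1471.4286 ⇒ m₂ = 1471.4286/7 = 210.20408
Σ(xᵢ − x̄)³ = 35322.6122 ⇒ m₃ = 35322.6122/7 = 5046.08746
m₂^(3/2) = 210.20408^(1.5) = 3047.62633
g1 = m₃ / m₂^(3/2) = 5046.08746 / 3047.62633 ≈ 1.656

1.656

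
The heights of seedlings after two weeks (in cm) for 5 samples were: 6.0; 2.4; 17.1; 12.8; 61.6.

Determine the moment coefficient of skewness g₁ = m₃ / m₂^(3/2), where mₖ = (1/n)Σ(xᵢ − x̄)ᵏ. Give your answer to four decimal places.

1.2909

x̄ = (6.0 + 2.4 + 17.1 + 12.8 + 61.6) / 5 = 19.9800
deviations (xᵢ − x̄): -13.9800, -17.5800, -2.8800, -7.1800, 41.6200
Σ(xᵢ − x̄)² = 2296.5680 ⇒ m₂ = 2296.5680/5 = 459.31360
Σ(xᵢ − x̄)³ = 63535.6771 ⇒ m₃ = 63535.6771/5 = 12707.13542
m₂^(3/2) = 459.31360^(1.5) = 9843.82665
g₁ = m₃ / m₂^(3/2) = 12707.13542 / 9843.82665 ≈ 1.2909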